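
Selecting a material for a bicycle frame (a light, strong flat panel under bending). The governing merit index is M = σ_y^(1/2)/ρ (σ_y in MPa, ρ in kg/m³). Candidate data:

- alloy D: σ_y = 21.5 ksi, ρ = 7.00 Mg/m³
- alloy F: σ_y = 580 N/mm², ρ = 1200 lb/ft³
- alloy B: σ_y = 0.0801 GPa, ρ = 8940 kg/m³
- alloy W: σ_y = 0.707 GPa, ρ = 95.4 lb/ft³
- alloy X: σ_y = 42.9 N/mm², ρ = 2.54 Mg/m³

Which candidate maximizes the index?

Convert each candidate to consistent units, then evaluate M:
  alloy D: σ_y = 148.2 MPa, ρ = 7000 kg/m³
  alloy F: σ_y = 580.0 MPa, ρ = 19220 kg/m³
  alloy B: σ_y = 80.10 MPa, ρ = 8940 kg/m³
  alloy W: σ_y = 707.0 MPa, ρ = 1528 kg/m³
  alloy X: σ_y = 42.90 MPa, ρ = 2540 kg/m³
  alloy W: M = 17.4×10⁻³
  alloy X: M = 2.58×10⁻³
  alloy D: M = 1.74×10⁻³
  alloy F: M = 1.25×10⁻³
  alloy B: M = 1.00×10⁻³
Highest index: alloy W.

alloy W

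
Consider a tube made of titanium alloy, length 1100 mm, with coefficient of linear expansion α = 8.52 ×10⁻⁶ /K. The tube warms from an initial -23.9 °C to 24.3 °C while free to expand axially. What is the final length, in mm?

1100.5 mm

ΔT = 24.3 − (-23.9) = 48.20 K.
ΔL = α·L₀·ΔT = 8.52×10⁻⁶ × 1100 mm × 48.20 K = 0.452 mm.
L = L₀ + ΔL = 1100 + 0.452 = 1100.5 mm.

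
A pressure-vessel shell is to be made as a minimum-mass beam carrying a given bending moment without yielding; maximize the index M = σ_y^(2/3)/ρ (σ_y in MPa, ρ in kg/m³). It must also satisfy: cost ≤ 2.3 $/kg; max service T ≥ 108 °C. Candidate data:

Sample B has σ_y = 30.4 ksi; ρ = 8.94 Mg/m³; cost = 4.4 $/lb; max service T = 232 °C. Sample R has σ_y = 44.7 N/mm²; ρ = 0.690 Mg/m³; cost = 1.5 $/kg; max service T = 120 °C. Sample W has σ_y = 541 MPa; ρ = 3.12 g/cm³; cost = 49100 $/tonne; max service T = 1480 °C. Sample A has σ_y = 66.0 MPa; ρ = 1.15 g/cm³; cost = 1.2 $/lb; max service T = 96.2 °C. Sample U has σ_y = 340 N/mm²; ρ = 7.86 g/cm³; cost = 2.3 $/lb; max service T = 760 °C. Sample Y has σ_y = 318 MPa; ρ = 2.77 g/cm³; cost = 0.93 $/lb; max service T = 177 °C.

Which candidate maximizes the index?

Screen on constraints: cost ≤ 2.3 $/kg; max service T ≥ 108 °C. Survivors: sample R, sample Y.
In SI units:
  sample R: σ_y = 44.70 MPa, ρ = 690.0 kg/m³
  sample Y: σ_y = 318.0 MPa, ρ = 2770 kg/m³
  sample R: M = 18.3×10⁻³
  sample Y: M = 16.8×10⁻³
Sample R has the largest M.

sample R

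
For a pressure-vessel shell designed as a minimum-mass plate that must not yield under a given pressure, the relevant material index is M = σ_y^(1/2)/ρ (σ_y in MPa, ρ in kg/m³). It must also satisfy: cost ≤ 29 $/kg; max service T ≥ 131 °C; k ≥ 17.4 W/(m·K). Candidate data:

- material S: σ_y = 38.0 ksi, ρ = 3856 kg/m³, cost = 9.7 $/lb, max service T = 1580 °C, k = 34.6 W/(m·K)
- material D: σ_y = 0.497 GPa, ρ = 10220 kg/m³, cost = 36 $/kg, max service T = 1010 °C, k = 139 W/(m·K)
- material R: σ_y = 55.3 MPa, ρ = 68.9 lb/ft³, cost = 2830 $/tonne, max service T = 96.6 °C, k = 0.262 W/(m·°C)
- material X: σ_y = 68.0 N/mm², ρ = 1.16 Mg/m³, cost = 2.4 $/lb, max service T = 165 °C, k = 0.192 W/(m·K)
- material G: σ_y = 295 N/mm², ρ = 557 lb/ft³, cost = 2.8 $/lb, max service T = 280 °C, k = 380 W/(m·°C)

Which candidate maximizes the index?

Screen on constraints: cost ≤ 29 $/kg; max service T ≥ 131 °C; k ≥ 17.4 W/(m·K). Survivors: material S, material G.
Normalizing units and computing the index:
  material S: σ_y = 262.0 MPa, ρ = 3856 kg/m³
  material G: σ_y = 295.0 MPa, ρ = 8922 kg/m³
  material S: M = 4.20×10⁻³
  material G: M = 1.93×10⁻³
Highest index: material S.

material S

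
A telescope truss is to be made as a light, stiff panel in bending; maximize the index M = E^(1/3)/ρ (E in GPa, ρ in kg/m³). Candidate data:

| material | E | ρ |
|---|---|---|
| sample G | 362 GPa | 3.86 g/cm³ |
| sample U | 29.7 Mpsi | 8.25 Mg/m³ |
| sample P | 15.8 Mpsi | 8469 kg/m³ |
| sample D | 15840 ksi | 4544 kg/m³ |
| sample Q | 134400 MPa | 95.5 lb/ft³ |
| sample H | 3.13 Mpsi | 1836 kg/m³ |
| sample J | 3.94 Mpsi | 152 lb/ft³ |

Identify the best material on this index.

sample Q

After converting to SI:
  sample G: E = 362.0 GPa, ρ = 3860 kg/m³
  sample U: E = 204.8 GPa, ρ = 8250 kg/m³
  sample P: E = 108.9 GPa, ρ = 8469 kg/m³
  sample D: E = 109.2 GPa, ρ = 4544 kg/m³
  sample Q: E = 134.4 GPa, ρ = 1530 kg/m³
  sample H: E = 21.58 GPa, ρ = 1836 kg/m³
  sample J: E = 27.17 GPa, ρ = 2435 kg/m³
  sample Q: M = 3.35×10⁻³
  sample G: M = 1.85×10⁻³
  sample H: M = 1.52×10⁻³
  sample J: M = 1.23×10⁻³
  sample D: M = 1.05×10⁻³
  sample U: M = 0.714×10⁻³
  sample P: M = 0.564×10⁻³
The maximum is for sample Q.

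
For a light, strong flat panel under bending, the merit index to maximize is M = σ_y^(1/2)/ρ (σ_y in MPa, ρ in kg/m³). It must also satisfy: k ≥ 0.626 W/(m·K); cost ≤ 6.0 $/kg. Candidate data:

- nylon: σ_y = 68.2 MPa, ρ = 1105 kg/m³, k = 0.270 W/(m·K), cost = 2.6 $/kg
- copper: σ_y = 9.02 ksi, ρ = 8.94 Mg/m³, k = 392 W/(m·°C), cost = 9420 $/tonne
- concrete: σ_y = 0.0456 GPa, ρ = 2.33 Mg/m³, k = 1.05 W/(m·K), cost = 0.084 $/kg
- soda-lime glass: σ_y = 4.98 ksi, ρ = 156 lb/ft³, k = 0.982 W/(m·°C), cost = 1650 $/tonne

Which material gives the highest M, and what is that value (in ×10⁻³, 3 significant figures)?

concrete, M = 2.90×10⁻³

Screen on constraints: k ≥ 0.626 W/(m·K); cost ≤ 6.0 $/kg. Survivors: concrete, soda-lime glass.
After converting to SI:
  concrete: σ_y = 45.60 MPa, ρ = 2330 kg/m³
  soda-lime glass: σ_y = 34.34 MPa, ρ = 2499 kg/m³
  concrete: M = 2.90×10⁻³
  soda-lime glass: M = 2.34×10⁻³
The maximum is for concrete.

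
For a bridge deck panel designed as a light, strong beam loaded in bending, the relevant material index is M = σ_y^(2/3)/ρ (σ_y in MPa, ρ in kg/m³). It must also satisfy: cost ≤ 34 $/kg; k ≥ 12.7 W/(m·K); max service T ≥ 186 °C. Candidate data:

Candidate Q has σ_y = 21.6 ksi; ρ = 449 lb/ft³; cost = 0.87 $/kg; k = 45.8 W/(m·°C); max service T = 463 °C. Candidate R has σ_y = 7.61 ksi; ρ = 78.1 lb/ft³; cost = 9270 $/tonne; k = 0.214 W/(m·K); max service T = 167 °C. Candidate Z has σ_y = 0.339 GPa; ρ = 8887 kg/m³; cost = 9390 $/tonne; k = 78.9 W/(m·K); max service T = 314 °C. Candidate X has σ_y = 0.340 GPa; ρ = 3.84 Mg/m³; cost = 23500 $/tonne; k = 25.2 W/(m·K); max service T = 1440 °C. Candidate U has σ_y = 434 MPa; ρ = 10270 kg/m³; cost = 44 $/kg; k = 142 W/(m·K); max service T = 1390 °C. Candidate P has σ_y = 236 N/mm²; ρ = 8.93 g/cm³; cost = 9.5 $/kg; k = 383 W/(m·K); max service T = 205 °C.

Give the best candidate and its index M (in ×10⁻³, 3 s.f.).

Screen on constraints: cost ≤ 34 $/kg; k ≥ 12.7 W/(m·K); max service T ≥ 186 °C. Survivors: candidate Q, candidate Z, candidate X, candidate P.
Convert each candidate to consistent units, then evaluate M:
  candidate Q: σ_y = 148.9 MPa, ρ = 7192 kg/m³
  candidate Z: σ_y = 339.0 MPa, ρ = 8887 kg/m³
  candidate X: σ_y = 340.0 MPa, ρ = 3840 kg/m³
  candidate P: σ_y = 236.0 MPa, ρ = 8930 kg/m³
  candidate X: M = 12.7×10⁻³
  candidate Z: M = 5.47×10⁻³
  candidate P: M = 4.28×10⁻³
  candidate Q: M = 3.91×10⁻³
Highest index: candidate X.

candidate X, M = 12.7×10⁻³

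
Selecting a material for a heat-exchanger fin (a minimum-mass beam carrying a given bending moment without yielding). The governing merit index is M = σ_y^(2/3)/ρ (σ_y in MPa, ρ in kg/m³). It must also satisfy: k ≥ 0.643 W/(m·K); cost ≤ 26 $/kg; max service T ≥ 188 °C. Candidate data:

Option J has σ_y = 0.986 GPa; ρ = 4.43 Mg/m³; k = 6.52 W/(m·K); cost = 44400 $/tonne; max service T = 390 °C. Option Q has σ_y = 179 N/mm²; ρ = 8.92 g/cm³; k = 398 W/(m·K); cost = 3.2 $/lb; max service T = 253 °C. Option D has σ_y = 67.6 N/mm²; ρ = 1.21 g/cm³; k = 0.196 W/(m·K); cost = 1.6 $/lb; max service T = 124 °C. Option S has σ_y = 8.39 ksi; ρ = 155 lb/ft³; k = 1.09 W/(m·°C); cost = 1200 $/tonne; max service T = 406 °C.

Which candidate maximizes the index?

option S

Screen on constraints: k ≥ 0.643 W/(m·K); cost ≤ 26 $/kg; max service T ≥ 188 °C. Survivors: option Q, option S.
Convert each candidate to consistent units, then evaluate M:
  option Q: σ_y = 179.0 MPa, ρ = 8920 kg/m³
  option S: σ_y = 57.85 MPa, ρ = 2483 kg/m³
  option S: M = 6.02×10⁻³
  option Q: M = 3.56×10⁻³
Option S has the largest M.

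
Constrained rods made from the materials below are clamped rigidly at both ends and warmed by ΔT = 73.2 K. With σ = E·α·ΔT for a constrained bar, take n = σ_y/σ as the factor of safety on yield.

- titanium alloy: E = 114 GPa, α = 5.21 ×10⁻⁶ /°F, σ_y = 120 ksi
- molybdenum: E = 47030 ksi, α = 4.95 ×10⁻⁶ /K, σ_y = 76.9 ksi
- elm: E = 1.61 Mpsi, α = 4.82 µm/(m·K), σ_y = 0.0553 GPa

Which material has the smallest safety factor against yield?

molybdenum

With everything in SI (GPa, ×10⁻⁶/K, MPa):
  titanium alloy: E = 114.0, α = 9.38, σ_y = 827.4 → σ = 78.3 MPa, n = 10.6
  molybdenum: E = 324.3, α = 4.95, σ_y = 530.2 → σ = 117 MPa, n = 4.51
  elm: E = 11.10, α = 4.82, σ_y = 55.30 → σ = 3.92 MPa, n = 14.1
The minimum is molybdenum at n = 4.51.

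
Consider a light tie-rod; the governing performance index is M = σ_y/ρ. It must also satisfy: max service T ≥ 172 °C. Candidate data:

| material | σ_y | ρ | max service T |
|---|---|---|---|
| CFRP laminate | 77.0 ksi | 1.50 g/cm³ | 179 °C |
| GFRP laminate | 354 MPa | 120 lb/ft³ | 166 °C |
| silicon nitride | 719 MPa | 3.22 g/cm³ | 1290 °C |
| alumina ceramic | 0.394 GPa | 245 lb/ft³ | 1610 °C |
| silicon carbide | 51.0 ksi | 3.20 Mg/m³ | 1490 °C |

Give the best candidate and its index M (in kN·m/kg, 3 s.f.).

CFRP laminate, M = 354 kN·m/kg

Screen on constraints: max service T ≥ 172 °C. Survivors: CFRP laminate, silicon nitride, alumina ceramic, silicon carbide.
Normalizing units and computing the index:
  CFRP laminate: σ_y = 530.9 MPa, ρ = 1500 kg/m³
  silicon nitride: σ_y = 719.0 MPa, ρ = 3220 kg/m³
  alumina ceramic: σ_y = 394.0 MPa, ρ = 3925 kg/m³
  silicon carbide: σ_y = 351.6 MPa, ρ = 3200 kg/m³
  CFRP laminate: M = 354 kN·m/kg
  silicon nitride: M = 223 kN·m/kg
  silicon carbide: M = 110 kN·m/kg
  alumina ceramic: M = 100 kN·m/kg
The maximum is for CFRP laminate.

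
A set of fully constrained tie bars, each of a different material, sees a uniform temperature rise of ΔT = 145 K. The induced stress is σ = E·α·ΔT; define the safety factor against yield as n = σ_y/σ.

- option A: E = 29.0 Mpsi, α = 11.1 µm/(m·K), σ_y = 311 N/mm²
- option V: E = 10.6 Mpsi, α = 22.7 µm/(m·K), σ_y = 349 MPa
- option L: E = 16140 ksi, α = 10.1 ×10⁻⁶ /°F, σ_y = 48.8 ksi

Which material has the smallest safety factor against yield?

option A

In consistent units (E in GPa, α in ×10⁻⁶/K, σ_y in MPa):
  option A: E = 199.9, α = 11.1, σ_y = 311.0 → σ = 322 MPa, n = 0.966
  option V: E = 73.08, α = 22.7, σ_y = 349.0 → σ = 241 MPa, n = 1.45
  option L: E = 111.3, α = 18.2, σ_y = 336.5 → σ = 293 MPa, n = 1.15
Smallest n: option A with n = 0.966.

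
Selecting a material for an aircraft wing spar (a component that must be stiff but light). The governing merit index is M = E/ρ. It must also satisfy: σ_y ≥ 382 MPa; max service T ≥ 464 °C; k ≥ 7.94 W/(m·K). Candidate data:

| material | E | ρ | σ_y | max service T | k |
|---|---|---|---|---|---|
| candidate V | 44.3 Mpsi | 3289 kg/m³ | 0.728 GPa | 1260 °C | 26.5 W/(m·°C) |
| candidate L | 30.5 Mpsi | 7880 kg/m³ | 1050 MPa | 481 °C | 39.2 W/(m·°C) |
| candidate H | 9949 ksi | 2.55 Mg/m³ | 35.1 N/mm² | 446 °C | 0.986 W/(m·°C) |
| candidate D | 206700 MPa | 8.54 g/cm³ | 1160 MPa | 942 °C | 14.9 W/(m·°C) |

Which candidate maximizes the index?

Screen on constraints: σ_y ≥ 382 MPa; max service T ≥ 464 °C; k ≥ 7.94 W/(m·K). Survivors: candidate V, candidate L, candidate D.
Normalizing units and computing the index:
  candidate V: E = 305.4 GPa, ρ = 3289 kg/m³
  candidate L: E = 210.3 GPa, ρ = 7880 kg/m³
  candidate D: E = 206.7 GPa, ρ = 8540 kg/m³
  candidate V: M = 92.9 MN·m/kg
  candidate L: M = 26.7 MN·m/kg
  candidate D: M = 24.2 MN·m/kg
The maximum is for candidate V.

candidate V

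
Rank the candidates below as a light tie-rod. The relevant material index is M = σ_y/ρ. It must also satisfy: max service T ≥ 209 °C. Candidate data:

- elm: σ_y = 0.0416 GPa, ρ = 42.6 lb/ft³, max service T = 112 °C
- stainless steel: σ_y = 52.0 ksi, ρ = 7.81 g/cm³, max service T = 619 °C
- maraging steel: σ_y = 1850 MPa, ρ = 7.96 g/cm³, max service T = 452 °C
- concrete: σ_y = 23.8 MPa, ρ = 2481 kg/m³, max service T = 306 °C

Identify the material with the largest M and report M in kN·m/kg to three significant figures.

maraging steel, M = 232 kN·m/kg

Screen on constraints: max service T ≥ 209 °C. Survivors: stainless steel, maraging steel, concrete.
Normalizing units and computing the index:
  stainless steel: σ_y = 358.5 MPa, ρ = 7810 kg/m³
  maraging steel: σ_y = 1850 MPa, ρ = 7960 kg/m³
  concrete: σ_y = 23.80 MPa, ρ = 2481 kg/m³
  maraging steel: M = 232 kN·m/kg
  stainless steel: M = 45.9 kN·m/kg
  concrete: M = 9.59 kN·m/kg
Maraging steel ranks first.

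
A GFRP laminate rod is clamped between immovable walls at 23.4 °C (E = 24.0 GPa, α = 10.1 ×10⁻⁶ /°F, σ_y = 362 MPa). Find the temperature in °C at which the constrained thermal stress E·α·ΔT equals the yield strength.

853 °C

α = 10.1×10⁻⁶/°F × 9/5 = 18.2×10⁻⁶/K.
E·α·ΔT = 362.0 MPa ⇒ ΔT = 362.0 / (24.00×10³ × 18.2×10⁻⁶) = 829.7 K.
T = 23.4 + 829.7 = 853.1 °C.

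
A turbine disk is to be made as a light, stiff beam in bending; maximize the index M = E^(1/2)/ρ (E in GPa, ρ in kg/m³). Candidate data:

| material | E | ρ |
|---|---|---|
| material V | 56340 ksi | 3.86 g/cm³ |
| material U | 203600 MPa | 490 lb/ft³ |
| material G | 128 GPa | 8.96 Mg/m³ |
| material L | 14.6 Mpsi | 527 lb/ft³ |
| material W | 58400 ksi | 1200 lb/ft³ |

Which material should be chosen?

material V

Convert each candidate to consistent units, then evaluate M:
  material V: E = 388.5 GPa, ρ = 3860 kg/m³
  material U: E = 203.6 GPa, ρ = 7849 kg/m³
  material G: E = 128.0 GPa, ρ = 8960 kg/m³
  material L: E = 100.7 GPa, ρ = 8442 kg/m³
  material W: E = 402.7 GPa, ρ = 19220 kg/m³
  material V: M = 5.11×10⁻³
  material U: M = 1.82×10⁻³
  material G: M = 1.26×10⁻³
  material L: M = 1.19×10⁻³
  material W: M = 1.04×10⁻³
The maximum is for material V.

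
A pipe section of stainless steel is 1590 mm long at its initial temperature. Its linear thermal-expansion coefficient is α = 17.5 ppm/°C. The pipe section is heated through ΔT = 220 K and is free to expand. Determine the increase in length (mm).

ΔL = α·L₀·ΔT = 17.5×10⁻⁶ × 1590 mm × 220.0 K = 6.12 mm.

6.12 mm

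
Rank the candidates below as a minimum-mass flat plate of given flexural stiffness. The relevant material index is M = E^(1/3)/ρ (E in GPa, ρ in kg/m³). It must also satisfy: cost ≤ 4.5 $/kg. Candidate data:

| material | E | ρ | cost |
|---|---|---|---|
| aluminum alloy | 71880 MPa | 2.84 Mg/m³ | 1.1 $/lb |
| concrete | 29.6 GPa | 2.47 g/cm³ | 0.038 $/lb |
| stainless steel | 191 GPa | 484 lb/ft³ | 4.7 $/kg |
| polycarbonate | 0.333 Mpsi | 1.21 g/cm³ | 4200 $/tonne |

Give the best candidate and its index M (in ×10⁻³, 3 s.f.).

Screen on constraints: cost ≤ 4.5 $/kg. Survivors: aluminum alloy, concrete, polycarbonate.
Convert each candidate to consistent units, then evaluate M:
  aluminum alloy: E = 71.88 GPa, ρ = 2840 kg/m³
  concrete: E = 29.60 GPa, ρ = 2470 kg/m³
  polycarbonate: E = 2.296 GPa, ρ = 1210 kg/m³
  aluminum alloy: M = 1.46×10⁻³
  concrete: M = 1.25×10⁻³
  polycarbonate: M = 1.09×10⁻³
The maximum is for aluminum alloy.

aluminum alloy, M = 1.46×10⁻³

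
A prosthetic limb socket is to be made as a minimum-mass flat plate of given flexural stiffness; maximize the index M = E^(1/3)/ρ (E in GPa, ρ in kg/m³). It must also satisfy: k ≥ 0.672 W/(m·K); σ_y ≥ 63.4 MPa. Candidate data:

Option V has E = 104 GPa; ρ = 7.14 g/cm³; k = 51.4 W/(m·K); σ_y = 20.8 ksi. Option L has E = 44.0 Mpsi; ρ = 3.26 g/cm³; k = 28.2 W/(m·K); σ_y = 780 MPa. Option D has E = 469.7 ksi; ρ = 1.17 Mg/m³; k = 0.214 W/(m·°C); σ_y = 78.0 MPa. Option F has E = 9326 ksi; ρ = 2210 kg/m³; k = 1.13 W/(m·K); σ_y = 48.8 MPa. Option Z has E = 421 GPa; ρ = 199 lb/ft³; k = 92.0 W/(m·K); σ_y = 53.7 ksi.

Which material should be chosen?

Screen on constraints: k ≥ 0.672 W/(m·K); σ_y ≥ 63.4 MPa. Survivors: option V, option L, option Z.
In SI units:
  option V: E = 104.0 GPa, ρ = 7140 kg/m³
  option L: E = 303.4 GPa, ρ = 3260 kg/m³
  option Z: E = 421.0 GPa, ρ = 3188 kg/m³
  option Z: M = 2.35×10⁻³
  option L: M = 2.06×10⁻³
  option V: M = 0.659×10⁻³
Option Z ranks first.

option Z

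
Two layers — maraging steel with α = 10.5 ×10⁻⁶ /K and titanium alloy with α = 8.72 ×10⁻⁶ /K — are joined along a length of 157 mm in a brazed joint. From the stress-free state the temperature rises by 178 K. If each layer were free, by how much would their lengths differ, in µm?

49.7 µm

Δα = |10.5 − 8.72|×10⁻⁶/K = 1.78×10⁻⁶/K.
ΔL_mismatch = Δα·L·ΔT = 1.78×10⁻⁶ × 157.0 mm × 178.0 K = 49.7 µm.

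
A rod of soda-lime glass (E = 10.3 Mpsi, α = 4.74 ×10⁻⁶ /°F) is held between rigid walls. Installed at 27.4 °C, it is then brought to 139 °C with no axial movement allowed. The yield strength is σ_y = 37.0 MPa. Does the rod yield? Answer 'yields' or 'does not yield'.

E = 10.3 Mpsi = 71.02 GPa.
α = 4.74×10⁻⁶/°F × 9/5 = 8.53×10⁻⁶/K.
ΔT = 111.6 K. Constrained thermal stress σ = E·α·ΔT = 71.02×10³ MPa × 8.53×10⁻⁶ × 111.6 = 67.6 MPa (compressive).
Compare to σ_y = 37.0 MPa: σ ≥ σ_y, so it yields.

yields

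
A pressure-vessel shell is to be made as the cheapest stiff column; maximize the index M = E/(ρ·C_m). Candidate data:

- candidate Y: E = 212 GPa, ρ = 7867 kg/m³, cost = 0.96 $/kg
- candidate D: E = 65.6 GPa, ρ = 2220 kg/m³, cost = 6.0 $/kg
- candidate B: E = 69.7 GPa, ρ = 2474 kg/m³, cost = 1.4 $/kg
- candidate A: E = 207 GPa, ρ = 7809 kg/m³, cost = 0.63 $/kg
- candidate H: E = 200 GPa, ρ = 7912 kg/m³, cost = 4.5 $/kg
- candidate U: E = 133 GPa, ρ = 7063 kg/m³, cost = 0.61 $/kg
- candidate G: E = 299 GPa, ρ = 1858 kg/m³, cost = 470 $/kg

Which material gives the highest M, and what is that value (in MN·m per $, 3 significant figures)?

Computing M directly (units already consistent):
  candidate A: M = 42.1 MN·m per $
  candidate U: M = 30.9 MN·m per $
  candidate Y: M = 28.1 MN·m per $
  candidate B: M = 20.1 MN·m per $
  candidate H: M = 5.62 MN·m per $
  candidate D: M = 4.92 MN·m per $
  candidate G: M = 0.342 MN·m per $
The maximum is for candidate A.

candidate A, M = 42.1 MN·m per $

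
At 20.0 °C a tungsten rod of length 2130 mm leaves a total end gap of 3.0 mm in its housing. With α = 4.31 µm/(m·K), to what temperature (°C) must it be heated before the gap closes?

α·L₀·ΔT = 3.0 mm ⇒ ΔT = 3.0 / (4.31×10⁻⁶ × 2130.0) = 326.8 K.
T = 20.0 + 326.8 = 346.8 °C.

347 °C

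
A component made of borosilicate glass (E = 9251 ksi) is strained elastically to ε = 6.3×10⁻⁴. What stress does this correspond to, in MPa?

40.2 MPa

E = 9251 ksi = 63.78 GPa.
σ = E·ε = 63780 MPa × 6.3×10⁻⁴ = 40.2 MPa.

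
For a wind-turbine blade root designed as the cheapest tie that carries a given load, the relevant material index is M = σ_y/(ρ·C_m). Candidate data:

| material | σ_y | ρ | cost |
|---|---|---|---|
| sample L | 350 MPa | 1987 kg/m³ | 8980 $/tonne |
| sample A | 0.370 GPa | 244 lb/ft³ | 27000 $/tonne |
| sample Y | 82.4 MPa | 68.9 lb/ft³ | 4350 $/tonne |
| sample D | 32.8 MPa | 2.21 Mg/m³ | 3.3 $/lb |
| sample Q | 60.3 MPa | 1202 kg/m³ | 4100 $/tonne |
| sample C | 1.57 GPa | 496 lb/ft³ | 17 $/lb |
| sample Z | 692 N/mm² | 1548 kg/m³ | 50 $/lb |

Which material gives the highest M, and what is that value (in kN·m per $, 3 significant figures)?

sample L, M = 19.6 kN·m per $

Putting every candidate on a common basis:
  sample L: σ_y = 350.0 MPa, ρ = 1987 kg/m³, cost = 8.980 $/kg
  sample A: σ_y = 370.0 MPa, ρ = 3909 kg/m³, cost = 27.00 $/kg
  sample Y: σ_y = 82.40 MPa, ρ = 1104 kg/m³, cost = 4.350 $/kg
  sample D: σ_y = 32.80 MPa, ρ = 2210 kg/m³, cost = 7.275 $/kg
  sample Q: σ_y = 60.30 MPa, ρ = 1202 kg/m³, cost = 4.100 $/kg
  sample C: σ_y = 1570 MPa, ρ = 7945 kg/m³, cost = 37.48 $/kg
  sample Z: σ_y = 692.0 MPa, ρ = 1548 kg/m³, cost = 110.2 $/kg
  sample L: M = 19.6 kN·m per $
  sample Y: M = 17.2 kN·m per $
  sample Q: M = 12.2 kN·m per $
  sample C: M = 5.27 kN·m per $
  sample Z: M = 4.06 kN·m per $
  sample A: M = 3.51 kN·m per $
  sample D: M = 2.04 kN·m per $
Sample L has the largest M.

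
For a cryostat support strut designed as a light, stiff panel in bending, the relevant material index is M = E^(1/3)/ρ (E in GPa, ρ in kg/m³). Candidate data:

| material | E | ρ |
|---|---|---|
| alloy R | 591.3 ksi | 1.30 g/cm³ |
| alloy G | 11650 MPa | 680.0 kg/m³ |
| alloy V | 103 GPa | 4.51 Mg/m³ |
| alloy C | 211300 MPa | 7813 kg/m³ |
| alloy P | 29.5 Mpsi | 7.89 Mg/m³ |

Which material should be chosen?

alloy G

In SI units:
  alloy R: E = 4.077 GPa, ρ = 1300 kg/m³
  alloy G: E = 11.65 GPa, ρ = 680.0 kg/m³
  alloy V: E = 103.0 GPa, ρ = 4510 kg/m³
  alloy C: E = 211.3 GPa, ρ = 7813 kg/m³
  alloy P: E = 203.4 GPa, ρ = 7890 kg/m³
  alloy G: M = 3.33×10⁻³
  alloy R: M = 1.23×10⁻³
  alloy V: M = 1.04×10⁻³
  alloy C: M = 0.762×10⁻³
  alloy P: M = 0.745×10⁻³
The maximum is for alloy G.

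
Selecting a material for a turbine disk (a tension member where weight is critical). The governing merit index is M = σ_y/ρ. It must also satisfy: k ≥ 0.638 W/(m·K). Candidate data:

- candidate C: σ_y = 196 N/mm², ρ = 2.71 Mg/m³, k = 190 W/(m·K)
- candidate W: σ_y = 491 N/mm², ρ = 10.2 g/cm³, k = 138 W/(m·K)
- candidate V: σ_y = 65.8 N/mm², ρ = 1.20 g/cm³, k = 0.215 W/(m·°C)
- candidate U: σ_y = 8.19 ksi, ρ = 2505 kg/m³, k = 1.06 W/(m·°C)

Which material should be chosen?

Screen on constraints: k ≥ 0.638 W/(m·K). Survivors: candidate C, candidate W, candidate U.
After converting to SI:
  candidate C: σ_y = 196.0 MPa, ρ = 2710 kg/m³
  candidate W: σ_y = 491.0 MPa, ρ = 10200 kg/m³
  candidate U: σ_y = 56.47 MPa, ρ = 2505 kg/m³
  candidate C: M = 72.3 kN·m/kg
  candidate W: M = 48.1 kN·m/kg
  candidate U: M = 22.5 kN·m/kg
Candidate C has the largest M.

candidate C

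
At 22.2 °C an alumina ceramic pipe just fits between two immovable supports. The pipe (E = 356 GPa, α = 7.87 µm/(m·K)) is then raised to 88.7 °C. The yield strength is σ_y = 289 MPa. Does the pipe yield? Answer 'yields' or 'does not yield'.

ΔT = 66.50 K. Constrained thermal stress σ = E·α·ΔT = 356.0×10³ MPa × 7.87×10⁻⁶ × 66.50 = 186 MPa (compressive).
Compare to σ_y = 289 MPa: σ < σ_y, so it does not yield.

does not yield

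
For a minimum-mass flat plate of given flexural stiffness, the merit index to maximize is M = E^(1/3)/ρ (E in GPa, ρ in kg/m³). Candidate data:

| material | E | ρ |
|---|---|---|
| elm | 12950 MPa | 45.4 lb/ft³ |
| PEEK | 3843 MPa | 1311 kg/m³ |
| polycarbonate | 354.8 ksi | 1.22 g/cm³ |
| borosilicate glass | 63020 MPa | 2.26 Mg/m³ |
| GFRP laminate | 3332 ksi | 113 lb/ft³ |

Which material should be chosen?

elm

After converting to SI:
  elm: E = 12.95 GPa, ρ = 727.2 kg/m³
  PEEK: E = 3.843 GPa, ρ = 1311 kg/m³
  polycarbonate: E = 2.446 GPa, ρ = 1220 kg/m³
  borosilicate glass: E = 63.02 GPa, ρ = 2260 kg/m³
  GFRP laminate: E = 22.97 GPa, ρ = 1810 kg/m³
  elm: M = 3.23×10⁻³
  borosilicate glass: M = 1.76×10⁻³
  GFRP laminate: M = 1.57×10⁻³
  PEEK: M = 1.19×10⁻³
  polycarbonate: M = 1.10×10⁻³
Elm ranks first.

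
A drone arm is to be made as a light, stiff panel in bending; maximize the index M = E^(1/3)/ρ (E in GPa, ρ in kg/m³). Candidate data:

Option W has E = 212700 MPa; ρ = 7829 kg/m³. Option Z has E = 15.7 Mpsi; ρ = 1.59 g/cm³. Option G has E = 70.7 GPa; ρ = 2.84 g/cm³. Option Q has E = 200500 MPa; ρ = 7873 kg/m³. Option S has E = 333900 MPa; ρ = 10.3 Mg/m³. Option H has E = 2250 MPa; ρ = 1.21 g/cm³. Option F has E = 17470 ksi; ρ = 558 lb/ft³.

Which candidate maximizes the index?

After converting to SI:
  option W: E = 212.7 GPa, ρ = 7829 kg/m³
  option Z: E = 108.2 GPa, ρ = 1590 kg/m³
  option G: E = 70.70 GPa, ρ = 2840 kg/m³
  option Q: E = 200.5 GPa, ρ = 7873 kg/m³
  option S: E = 333.9 GPa, ρ = 10300 kg/m³
  option H: E = 2.250 GPa, ρ = 1210 kg/m³
  option F: E = 120.5 GPa, ρ = 8938 kg/m³
  option Z: M = 3.00×10⁻³
  option G: M = 1.46×10⁻³
  option H: M = 1.08×10⁻³
  option W: M = 0.762×10⁻³
  option Q: M = 0.743×10⁻³
  option S: M = 0.674×10⁻³
  option F: M = 0.553×10⁻³
Option Z ranks first.

option Z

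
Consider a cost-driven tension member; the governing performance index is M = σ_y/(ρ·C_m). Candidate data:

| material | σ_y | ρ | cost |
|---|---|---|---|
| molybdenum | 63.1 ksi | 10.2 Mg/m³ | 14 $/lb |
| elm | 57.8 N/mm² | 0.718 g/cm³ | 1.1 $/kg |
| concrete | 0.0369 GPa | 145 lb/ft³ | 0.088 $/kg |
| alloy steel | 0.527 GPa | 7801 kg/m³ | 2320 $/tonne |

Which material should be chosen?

concrete

Convert each candidate to consistent units, then evaluate M:
  molybdenum: σ_y = 435.1 MPa, ρ = 10200 kg/m³, cost = 30.86 $/kg
  elm: σ_y = 57.80 MPa, ρ = 718.0 kg/m³, cost = 1.100 $/kg
  concrete: σ_y = 36.90 MPa, ρ = 2323 kg/m³, cost = 0.08800 $/kg
  alloy steel: σ_y = 527.0 MPa, ρ = 7801 kg/m³, cost = 2.320 $/kg
  concrete: M = 181 kN·m per $
  elm: M = 73.2 kN·m per $
  alloy steel: M = 29.1 kN·m per $
  molybdenum: M = 1.38 kN·m per $
Concrete ranks first.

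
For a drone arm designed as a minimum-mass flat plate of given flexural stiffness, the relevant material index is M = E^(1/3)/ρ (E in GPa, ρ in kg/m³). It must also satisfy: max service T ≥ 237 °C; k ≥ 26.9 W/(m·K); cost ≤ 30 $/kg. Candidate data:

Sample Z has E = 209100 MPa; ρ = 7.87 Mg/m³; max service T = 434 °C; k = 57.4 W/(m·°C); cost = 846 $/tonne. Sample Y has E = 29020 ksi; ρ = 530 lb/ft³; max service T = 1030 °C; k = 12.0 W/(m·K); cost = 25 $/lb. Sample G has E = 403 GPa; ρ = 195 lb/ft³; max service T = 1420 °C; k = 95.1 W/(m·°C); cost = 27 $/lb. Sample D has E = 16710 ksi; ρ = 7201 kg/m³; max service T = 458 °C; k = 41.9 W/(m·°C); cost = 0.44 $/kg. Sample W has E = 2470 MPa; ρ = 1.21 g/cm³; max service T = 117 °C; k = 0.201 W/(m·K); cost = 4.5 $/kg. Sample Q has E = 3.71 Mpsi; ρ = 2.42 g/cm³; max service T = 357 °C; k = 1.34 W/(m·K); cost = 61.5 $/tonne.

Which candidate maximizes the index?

Screen on constraints: max service T ≥ 237 °C; k ≥ 26.9 W/(m·K); cost ≤ 30 $/kg. Survivors: sample Z, sample D.
Convert each candidate to consistent units, then evaluate M:
  sample Z: E = 209.1 GPa, ρ = 7870 kg/m³
  sample D: E = 115.2 GPa, ρ = 7201 kg/m³
  sample Z: M = 0.754×10⁻³
  sample D: M = 0.676×10⁻³
The maximum is for sample Z.

sample Z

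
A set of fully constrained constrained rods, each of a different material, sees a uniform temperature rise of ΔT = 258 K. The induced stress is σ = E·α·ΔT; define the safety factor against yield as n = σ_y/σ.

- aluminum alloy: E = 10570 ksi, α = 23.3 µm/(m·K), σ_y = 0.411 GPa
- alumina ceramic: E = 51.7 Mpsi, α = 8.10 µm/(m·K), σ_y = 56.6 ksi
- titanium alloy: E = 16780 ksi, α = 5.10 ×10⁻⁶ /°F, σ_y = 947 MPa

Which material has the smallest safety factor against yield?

alumina ceramic

Converting E to GPa, α to ×10⁻⁶/K, σ_y to MPa, then σ and n for each:
  aluminum alloy: E = 72.88, α = 23.3, σ_y = 411.0 → σ = 438 MPa, n = 0.938
  alumina ceramic: E = 356.5, α = 8.10, σ_y = 390.2 → σ = 745 MPa, n = 0.524
  titanium alloy: E = 115.7, α = 9.18, σ_y = 947.0 → σ = 274 MPa, n = 3.46
The minimum is alumina ceramic at n = 0.524.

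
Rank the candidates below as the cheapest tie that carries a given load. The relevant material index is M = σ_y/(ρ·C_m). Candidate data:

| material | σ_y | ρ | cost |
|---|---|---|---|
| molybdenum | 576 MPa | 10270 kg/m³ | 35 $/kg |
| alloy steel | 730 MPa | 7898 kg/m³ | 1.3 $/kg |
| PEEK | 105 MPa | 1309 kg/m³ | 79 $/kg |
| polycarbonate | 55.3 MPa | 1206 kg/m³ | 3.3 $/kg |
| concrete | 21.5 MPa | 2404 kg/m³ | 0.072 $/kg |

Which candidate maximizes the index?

concrete

Computing M directly (units already consistent):
  concrete: M = 124 kN·m per $
  alloy steel: M = 71.1 kN·m per $
  polycarbonate: M = 13.9 kN·m per $
  molybdenum: M = 1.60 kN·m per $
  PEEK: M = 1.02 kN·m per $
Concrete has the largest M.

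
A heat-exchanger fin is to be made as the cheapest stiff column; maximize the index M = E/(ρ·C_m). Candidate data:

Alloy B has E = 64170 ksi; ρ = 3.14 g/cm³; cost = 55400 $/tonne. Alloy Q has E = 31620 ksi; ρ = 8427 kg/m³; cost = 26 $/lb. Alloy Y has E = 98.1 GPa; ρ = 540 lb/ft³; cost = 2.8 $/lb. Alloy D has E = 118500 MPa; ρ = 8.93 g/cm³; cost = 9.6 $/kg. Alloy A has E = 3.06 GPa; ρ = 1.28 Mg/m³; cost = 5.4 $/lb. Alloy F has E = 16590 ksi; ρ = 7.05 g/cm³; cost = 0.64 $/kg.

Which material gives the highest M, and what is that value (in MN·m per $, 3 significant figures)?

In SI units:
  alloy B: E = 442.4 GPa, ρ = 3140 kg/m³, cost = 55.40 $/kg
  alloy Q: E = 218.0 GPa, ρ = 8427 kg/m³, cost = 57.32 $/kg
  alloy Y: E = 98.10 GPa, ρ = 8650 kg/m³, cost = 6.173 $/kg
  alloy D: E = 118.5 GPa, ρ = 8930 kg/m³, cost = 9.600 $/kg
  alloy A: E = 3.060 GPa, ρ = 1280 kg/m³, cost = 11.90 $/kg
  alloy F: E = 114.4 GPa, ρ = 7050 kg/m³, cost = 0.6400 $/kg
  alloy F: M = 25.4 MN·m per $
  alloy B: M = 2.54 MN·m per $
  alloy Y: M = 1.84 MN·m per $
  alloy D: M = 1.38 MN·m per $
  alloy Q: M = 0.451 MN·m per $
  alloy A: M = 0.201 MN·m per $
Alloy F ranks first.

alloy F, M = 25.4 MN·m per $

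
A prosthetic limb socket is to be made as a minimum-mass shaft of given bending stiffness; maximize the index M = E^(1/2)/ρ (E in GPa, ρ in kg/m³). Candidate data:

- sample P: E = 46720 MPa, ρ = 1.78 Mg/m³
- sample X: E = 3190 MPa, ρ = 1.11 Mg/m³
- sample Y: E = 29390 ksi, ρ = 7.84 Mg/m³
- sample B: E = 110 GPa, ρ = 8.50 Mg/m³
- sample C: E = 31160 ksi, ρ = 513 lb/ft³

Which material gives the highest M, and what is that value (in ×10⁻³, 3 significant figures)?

sample P, M = 3.84×10⁻³

In SI units:
  sample P: E = 46.72 GPa, ρ = 1780 kg/m³
  sample X: E = 3.190 GPa, ρ = 1110 kg/m³
  sample Y: E = 202.6 GPa, ρ = 7840 kg/m³
  sample B: E = 110.0 GPa, ρ = 8500 kg/m³
  sample C: E = 214.8 GPa, ρ = 8217 kg/m³
  sample P: M = 3.84×10⁻³
  sample Y: M = 1.82×10⁻³
  sample C: M = 1.78×10⁻³
  sample X: M = 1.61×10⁻³
  sample B: M = 1.23×10⁻³
Highest index: sample P.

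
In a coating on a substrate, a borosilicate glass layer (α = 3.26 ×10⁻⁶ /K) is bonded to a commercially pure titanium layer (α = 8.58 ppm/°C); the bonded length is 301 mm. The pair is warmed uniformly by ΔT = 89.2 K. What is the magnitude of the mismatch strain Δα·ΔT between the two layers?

4.75×10⁻⁴

Δα = |3.26 − 8.58|×10⁻⁶/K = 5.32×10⁻⁶/K.
Mismatch strain = Δα·ΔT = 5.32×10⁻⁶ × 89.2 = 4.75×10⁻⁴.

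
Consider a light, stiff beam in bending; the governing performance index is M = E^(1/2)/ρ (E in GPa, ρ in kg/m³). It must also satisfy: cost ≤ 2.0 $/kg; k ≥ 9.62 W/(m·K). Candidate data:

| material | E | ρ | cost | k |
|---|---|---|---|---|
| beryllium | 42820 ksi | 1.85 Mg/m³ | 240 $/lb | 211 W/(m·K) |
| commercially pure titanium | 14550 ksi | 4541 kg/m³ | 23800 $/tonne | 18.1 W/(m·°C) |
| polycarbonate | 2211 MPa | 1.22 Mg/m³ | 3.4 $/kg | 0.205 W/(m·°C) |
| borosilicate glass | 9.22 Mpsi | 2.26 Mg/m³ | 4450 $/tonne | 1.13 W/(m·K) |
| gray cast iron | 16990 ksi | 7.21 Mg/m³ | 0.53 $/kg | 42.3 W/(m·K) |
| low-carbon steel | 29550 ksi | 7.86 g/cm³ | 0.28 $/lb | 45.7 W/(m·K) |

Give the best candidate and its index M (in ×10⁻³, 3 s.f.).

low-carbon steel, M = 1.82×10⁻³

Screen on constraints: cost ≤ 2.0 $/kg; k ≥ 9.62 W/(m·K). Survivors: gray cast iron, low-carbon steel.
After converting to SI:
  gray cast iron: E = 117.1 GPa, ρ = 7210 kg/m³
  low-carbon steel: E = 203.7 GPa, ρ = 7860 kg/m³
  low-carbon steel: M = 1.82×10⁻³
  gray cast iron: M = 1.50×10⁻³
Low-carbon steel ranks first.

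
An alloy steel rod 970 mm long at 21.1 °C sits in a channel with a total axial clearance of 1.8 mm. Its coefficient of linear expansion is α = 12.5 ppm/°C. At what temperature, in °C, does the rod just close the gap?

α·L₀·ΔT = 1.8 mm ⇒ ΔT = 1.8 / (12.5×10⁻⁶ × 970.0) = 148.5 K.
T = 21.1 + 148.5 = 169.6 °C.

170 °C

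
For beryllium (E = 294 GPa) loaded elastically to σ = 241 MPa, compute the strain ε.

ε = σ/E = 241 / 294000 = 8.20×10⁻⁴.

8.20×10⁻⁴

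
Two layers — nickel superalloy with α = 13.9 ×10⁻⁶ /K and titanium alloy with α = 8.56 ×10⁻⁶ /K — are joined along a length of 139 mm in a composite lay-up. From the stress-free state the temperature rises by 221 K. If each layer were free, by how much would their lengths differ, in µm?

Δα = |13.9 − 8.56|×10⁻⁶/K = 5.34×10⁻⁶/K.
ΔL_mismatch = Δα·L·ΔT = 5.34×10⁻⁶ × 139.0 mm × 221.0 K = 164 µm.

164 µm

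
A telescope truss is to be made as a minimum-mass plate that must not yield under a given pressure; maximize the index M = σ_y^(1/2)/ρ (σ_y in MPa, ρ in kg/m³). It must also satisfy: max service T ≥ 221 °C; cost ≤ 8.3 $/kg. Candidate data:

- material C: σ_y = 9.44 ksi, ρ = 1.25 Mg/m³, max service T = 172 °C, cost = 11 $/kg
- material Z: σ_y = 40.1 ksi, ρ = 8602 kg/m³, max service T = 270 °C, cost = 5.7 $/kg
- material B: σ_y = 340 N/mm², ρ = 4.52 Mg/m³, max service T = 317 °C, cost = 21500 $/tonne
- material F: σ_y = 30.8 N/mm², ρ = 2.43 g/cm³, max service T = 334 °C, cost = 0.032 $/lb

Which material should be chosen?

Screen on constraints: max service T ≥ 221 °C; cost ≤ 8.3 $/kg. Survivors: material Z, material F.
After converting to SI:
  material Z: σ_y = 276.5 MPa, ρ = 8602 kg/m³
  material F: σ_y = 30.80 MPa, ρ = 2430 kg/m³
  material F: M = 2.28×10⁻³
  material Z: M = 1.93×10⁻³
The maximum is for material F.

material F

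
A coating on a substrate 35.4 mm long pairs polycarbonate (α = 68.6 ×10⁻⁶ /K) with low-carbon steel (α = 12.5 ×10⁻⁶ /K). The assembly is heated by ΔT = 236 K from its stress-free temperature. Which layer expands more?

polycarbonate

α(polycarbonate) = 68.6×10⁻⁶/K vs α(low-carbon steel) = 12.5×10⁻⁶/K.
Higher α expands more for the same ΔT: polycarbonate.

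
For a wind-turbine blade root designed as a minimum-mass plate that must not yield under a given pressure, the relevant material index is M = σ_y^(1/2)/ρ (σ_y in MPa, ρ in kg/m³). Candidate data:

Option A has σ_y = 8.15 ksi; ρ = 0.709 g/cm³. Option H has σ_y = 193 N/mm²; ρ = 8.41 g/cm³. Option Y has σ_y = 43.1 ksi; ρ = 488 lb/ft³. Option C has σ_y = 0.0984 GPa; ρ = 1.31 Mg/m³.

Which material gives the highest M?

Putting every candidate on a common basis:
  option A: σ_y = 56.19 MPa, ρ = 709.0 kg/m³
  option H: σ_y = 193.0 MPa, ρ = 8410 kg/m³
  option Y: σ_y = 297.2 MPa, ρ = 7817 kg/m³
  option C: σ_y = 98.40 MPa, ρ = 1310 kg/m³
  option A: M = 10.6×10⁻³
  option C: M = 7.57×10⁻³
  option Y: M = 2.21×10⁻³
  option H: M = 1.65×10⁻³
Highest index: option A.

option A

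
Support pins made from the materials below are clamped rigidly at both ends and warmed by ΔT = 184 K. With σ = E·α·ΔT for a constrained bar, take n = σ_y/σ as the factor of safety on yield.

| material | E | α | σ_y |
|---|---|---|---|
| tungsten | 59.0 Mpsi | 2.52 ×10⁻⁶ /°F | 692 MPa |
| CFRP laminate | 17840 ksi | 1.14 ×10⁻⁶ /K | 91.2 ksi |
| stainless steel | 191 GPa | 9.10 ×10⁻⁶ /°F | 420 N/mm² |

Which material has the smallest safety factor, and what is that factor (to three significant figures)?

In consistent units (E in GPa, α in ×10⁻⁶/K, σ_y in MPa):
  tungsten: E = 406.8, α = 4.54, σ_y = 692.0 → σ = 340 MPa, n = 2.04
  CFRP laminate: E = 123.0, α = 1.14, σ_y = 628.8 → σ = 25.8 MPa, n = 24.4
  stainless steel: E = 191.0, α = 16.4, σ_y = 420.0 → σ = 576 MPa, n = 0.730
The minimum is stainless steel at n = 0.730.

stainless steel, n = 0.730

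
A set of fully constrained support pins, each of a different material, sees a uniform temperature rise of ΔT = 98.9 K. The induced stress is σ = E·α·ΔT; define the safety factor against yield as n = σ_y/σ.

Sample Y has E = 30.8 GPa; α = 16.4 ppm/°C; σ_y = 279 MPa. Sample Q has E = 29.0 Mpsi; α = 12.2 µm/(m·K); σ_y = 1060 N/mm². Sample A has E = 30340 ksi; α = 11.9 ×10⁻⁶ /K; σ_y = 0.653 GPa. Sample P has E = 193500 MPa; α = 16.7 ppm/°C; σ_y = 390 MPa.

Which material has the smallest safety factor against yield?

Per material, after unit conversion:
  sample Y: E = 30.80, α = 16.4, σ_y = 279.0 → σ = 50.0 MPa, n = 5.58
  sample Q: E = 199.9, α = 12.2, σ_y = 1060 → σ = 241 MPa, n = 4.39
  sample A: E = 209.2, α = 11.9, σ_y = 653.0 → σ = 246 MPa, n = 2.65
  sample P: E = 193.5, α = 16.7, σ_y = 390.0 → σ = 320 MPa, n = 1.22
Sample P has the lowest safety factor, n = 1.22.

sample P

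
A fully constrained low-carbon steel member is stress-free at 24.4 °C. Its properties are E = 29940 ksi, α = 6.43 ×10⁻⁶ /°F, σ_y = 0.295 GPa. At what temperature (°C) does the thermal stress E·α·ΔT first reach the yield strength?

E = 29940 ksi = 206.4 GPa.
α = 6.43×10⁻⁶/°F × 9/5 = 11.6×10⁻⁶/K.
σ_y = 0.295 GPa = 295.0 MPa.
E·α·ΔT = 295.0 MPa ⇒ ΔT = 295.0 / (206.4×10³ × 11.6×10⁻⁶) = 123.5 K.
T = 24.4 + 123.5 = 147.9 °C.

148 °C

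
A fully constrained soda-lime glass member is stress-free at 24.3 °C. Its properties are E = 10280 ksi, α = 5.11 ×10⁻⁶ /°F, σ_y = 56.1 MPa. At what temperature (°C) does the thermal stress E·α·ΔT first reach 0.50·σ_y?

E = 10280 ksi = 70.88 GPa.
α = 5.11×10⁻⁶/°F × 9/5 = 9.20×10⁻⁶/K.
E·α·ΔT = 28.05 MPa ⇒ ΔT = 28.05 / (70.88×10³ × 9.20×10⁻⁶) = 43.03 K.
T = 24.3 + 43.03 = 67.33 °C.

67.3 °C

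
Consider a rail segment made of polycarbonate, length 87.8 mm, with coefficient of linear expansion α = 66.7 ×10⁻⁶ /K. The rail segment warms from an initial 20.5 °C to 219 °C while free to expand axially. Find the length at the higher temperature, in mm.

ΔT = 219 − 20.5 = 198.5 K.
ΔL = α·L₀·ΔT = 66.7×10⁻⁶ × 87.8 mm × 198.5 K = 1.16 mm.
L = L₀ + ΔL = 87.8 + 1.16 = 88.962 mm.

88.962 mm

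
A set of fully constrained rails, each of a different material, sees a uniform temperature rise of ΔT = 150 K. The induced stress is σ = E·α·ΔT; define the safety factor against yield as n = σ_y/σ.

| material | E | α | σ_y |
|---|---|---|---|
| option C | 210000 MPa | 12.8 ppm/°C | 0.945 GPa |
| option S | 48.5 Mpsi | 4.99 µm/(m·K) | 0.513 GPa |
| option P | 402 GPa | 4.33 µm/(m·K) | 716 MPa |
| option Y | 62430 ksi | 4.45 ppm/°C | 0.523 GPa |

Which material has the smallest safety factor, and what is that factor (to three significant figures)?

option Y, n = 1.82

Converting E to GPa, α to ×10⁻⁶/K, σ_y to MPa, then σ and n for each:
  option C: E = 210.0, α = 12.8, σ_y = 945.0 → σ = 403 MPa, n = 2.34
  option S: E = 334.4, α = 4.99, σ_y = 513.0 → σ = 250 MPa, n = 2.05
  option P: E = 402.0, α = 4.33, σ_y = 716.0 → σ = 261 MPa, n = 2.74
  option Y: E = 430.4, α = 4.45, σ_y = 523.0 → σ = 287 MPa, n = 1.82
Option Y has the lowest safety factor, n = 1.82.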